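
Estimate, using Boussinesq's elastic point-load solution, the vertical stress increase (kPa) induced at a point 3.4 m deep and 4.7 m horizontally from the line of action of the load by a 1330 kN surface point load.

Δσ_z ≈ 3.8 kPa

Boussinesq vertical stress below a point load on an elastic half-space:
Δσ_z = 3P/(2πz²) · [1 + (r/z)²]^(−5/2)
r/z = 4.7/3.4 = 1.3824; [1+(r/z)²]^(−5/2) = 0.069172.
Δσ_z = 3×1330/(2π×3.4²) × 0.069172 = 54.933 × 0.069172 = 3.8 kPa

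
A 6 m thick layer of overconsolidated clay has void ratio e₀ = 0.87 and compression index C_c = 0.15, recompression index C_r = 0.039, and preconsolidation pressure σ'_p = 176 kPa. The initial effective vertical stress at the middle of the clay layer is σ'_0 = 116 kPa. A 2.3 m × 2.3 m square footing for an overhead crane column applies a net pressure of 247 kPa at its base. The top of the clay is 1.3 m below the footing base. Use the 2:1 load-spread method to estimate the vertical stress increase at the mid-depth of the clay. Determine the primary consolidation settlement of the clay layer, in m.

S_c ≈ 0.0125 m

Mid-depth of clay below the footing base: z = 1.3 + 6/2 = 4.3 m.
Stress increase at mid-clay by the 2:1 spreading method:
Δσ = qBL/((B+z)(L+z)) = 247×2.3×2.3/((2.3+4.3)(2.3+4.3)) = 29.996 kPa
Final effective stress: σ'_f = 116 + 29.996 = 146 kPa.
σ'_f = 146 ≤ σ'_p = 176 kPa, so the clay remains overconsolidated and only the recompression index applies:
S_c = C_r·H/(1+e₀)·log₁₀(σ'_f/σ'_0) = 0.039×6/1.87×log₁₀(146/116)
    = 0.12514 × 0.099895 = 0.0125 m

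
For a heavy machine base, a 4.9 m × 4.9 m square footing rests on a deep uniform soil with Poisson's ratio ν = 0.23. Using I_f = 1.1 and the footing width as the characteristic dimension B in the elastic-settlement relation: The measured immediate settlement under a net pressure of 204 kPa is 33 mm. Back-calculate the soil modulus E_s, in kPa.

S_e = q·B·(1−ν²)/E_s · I_f  ⇒  E_s = q·B·(1−ν²)·I_f / S_e.
E_s = 204 × 4.9 × 0.9471 × 1.1 / 0.033 = 31560 kPa

E_s ≈ 31600 kPa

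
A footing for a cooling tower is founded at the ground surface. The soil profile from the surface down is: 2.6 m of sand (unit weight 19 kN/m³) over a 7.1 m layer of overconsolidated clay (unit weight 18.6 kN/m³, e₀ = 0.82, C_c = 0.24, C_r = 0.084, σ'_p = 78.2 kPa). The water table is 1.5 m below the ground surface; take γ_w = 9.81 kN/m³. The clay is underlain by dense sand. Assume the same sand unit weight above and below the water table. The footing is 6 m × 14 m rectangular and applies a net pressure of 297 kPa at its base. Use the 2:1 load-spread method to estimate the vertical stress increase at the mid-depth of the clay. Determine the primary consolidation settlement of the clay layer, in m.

S_c ≈ 0.336 m

Mid-depth of clay below the ground surface: z = 2.6 + 7.1/2 = 6.15 m.
Total vertical stress at mid-clay: σ_v = 19×2.6 + 18.6×3.55 = 115.43 kPa.
Pore pressure: u = 9.81×(6.15 − 1.5) = 45.617 kPa.
Initial effective stress: σ'_0 = σ_v − u = 115.43 − 45.617 = 69.813 kPa.
Stress increase at mid-clay by the 2:1 spreading method:
Δσ = qBL/((B+z)(L+z)) = 297×6×14/((6+6.15)(14+6.15)) = 101.9 kPa
Final effective stress: σ'_f = 69.813 + 101.9 = 171.71 kPa.
σ'_f = 171.71 > σ'_p = 78.2 kPa, so the stress path crosses the preconsolidation pressure — recompression up to σ'_p, then virgin compression beyond:
S_c = H/(1+e₀)·[C_r·log₁₀(σ'_p/σ'_0) + C_c·log₁₀(σ'_f/σ'_p)]
    = 7.1/1.82 × [0.084×log₁₀(78.2/69.813) + 0.24×log₁₀(171.71/78.2)]
    = 3.9011 × [0.0041387 + 0.081981] = 0.336 m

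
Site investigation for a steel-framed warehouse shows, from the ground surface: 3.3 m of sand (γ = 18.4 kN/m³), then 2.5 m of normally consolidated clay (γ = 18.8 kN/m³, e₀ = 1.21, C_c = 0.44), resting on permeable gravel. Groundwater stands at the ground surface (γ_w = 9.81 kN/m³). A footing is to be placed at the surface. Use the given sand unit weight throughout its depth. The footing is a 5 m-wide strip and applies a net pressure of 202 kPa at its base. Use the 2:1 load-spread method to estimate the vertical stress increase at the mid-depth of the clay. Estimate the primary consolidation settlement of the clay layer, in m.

Mid-depth of clay below the ground surface: z = 3.3 + 2.5/2 = 4.55 m.
Total vertical stress at mid-clay: σ_v = 18.4×3.3 + 18.8×1.25 = 84.22 kPa.
Pore pressure: u = 9.81×(4.55 − 0) = 44.636 kPa.
Initial effective stress: σ'_0 = σ_v − u = 84.22 − 44.636 = 39.584 kPa.
Stress increase at mid-clay by the 2:1 spreading method:
Δσ = qB/(B+z) = 202×5/(5+4.55) = 105.76 kPa
Final effective stress: σ'_f = σ'_0 + Δσ = 39.584 + 105.76 = 145.34 kPa.
Normally consolidated clay, so the full stress increment lies on the virgin compression line:
S_c = C_c·H/(1+e₀)·log₁₀(σ'_f/σ'_0) = 0.44×2.5/(1+1.21)×log₁₀(145.34/39.584)
    = 0.49774 × 0.56487 = 0.2812 m

S_c ≈ 0.281 m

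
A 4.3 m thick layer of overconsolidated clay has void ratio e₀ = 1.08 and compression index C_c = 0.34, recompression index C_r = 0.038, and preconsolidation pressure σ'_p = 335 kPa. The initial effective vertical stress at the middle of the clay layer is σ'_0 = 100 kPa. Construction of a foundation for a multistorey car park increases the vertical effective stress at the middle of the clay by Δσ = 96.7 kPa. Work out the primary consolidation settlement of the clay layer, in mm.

Final effective stress: σ'_f = 100 + 96.7 = 196.7 kPa.
σ'_f = 196.7 ≤ σ'_p = 335 kPa, so the clay remains overconsolidated and only the recompression index applies:
S_c = C_r·H/(1+e₀)·log₁₀(σ'_f/σ'_0) = 0.038×4.3/2.08×log₁₀(196.7/100)
    = 0.078557 × 0.2938 = 0.02308 m

S_c ≈ 23.1 mm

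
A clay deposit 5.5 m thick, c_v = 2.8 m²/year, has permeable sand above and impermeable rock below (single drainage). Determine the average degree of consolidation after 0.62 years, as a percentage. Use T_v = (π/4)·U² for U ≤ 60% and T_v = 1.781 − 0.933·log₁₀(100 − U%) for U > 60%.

U ≈ 27 %

Drainage path length: H_d = H = 5.5 m (single drainage).
T_v = c_v·t/H_d² = 2.8×0.62/5.5² = 0.057388.
T_v = 0.057388 corresponds to the U ≤ 60% branch:
U = √(4T_v/π) = 0.2703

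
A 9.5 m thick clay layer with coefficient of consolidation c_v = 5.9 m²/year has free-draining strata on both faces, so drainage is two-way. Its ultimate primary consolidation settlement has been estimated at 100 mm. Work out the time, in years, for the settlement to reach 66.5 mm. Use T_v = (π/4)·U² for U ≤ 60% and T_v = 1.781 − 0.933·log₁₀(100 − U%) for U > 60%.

t ≈ 1.37 years

Drainage path length: H_d = H/2 = 4.75 m (double drainage).
U = S(t)/S_ult = 66.5/100 = 0.665.
U > 60%: T_v = 1.781 − 0.933·log₁₀(100 − 66.5) = 0.35813.
t = T_v·H_d²/c_v = 0.35813×4.75²/5.9 = 1.37 years.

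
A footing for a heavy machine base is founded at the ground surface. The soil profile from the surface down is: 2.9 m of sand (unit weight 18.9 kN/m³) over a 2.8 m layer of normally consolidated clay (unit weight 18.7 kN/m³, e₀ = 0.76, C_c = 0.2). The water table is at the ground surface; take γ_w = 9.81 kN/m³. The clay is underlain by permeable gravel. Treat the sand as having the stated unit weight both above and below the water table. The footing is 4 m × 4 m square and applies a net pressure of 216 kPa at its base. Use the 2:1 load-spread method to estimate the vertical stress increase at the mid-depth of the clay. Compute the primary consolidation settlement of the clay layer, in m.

S_c ≈ 0.115 m

Mid-depth of clay below the ground surface: z = 2.9 + 2.8/2 = 4.3 m.
Total vertical stress at mid-clay: σ_v = 18.9×2.9 + 18.7×1.4 = 80.99 kPa.
Pore pressure: u = 9.81×(4.3 − 0) = 42.183 kPa.
Initial effective stress: σ'_0 = σ_v − u = 80.99 − 42.183 = 38.807 kPa.
Stress increase at mid-clay by the 2:1 spreading method:
Δσ = qBL/((B+z)(L+z)) = 216×4×4/((4+4.3)(4+4.3)) = 50.167 kPa
Final effective stress: σ'_f = σ'_0 + Δσ = 38.807 + 50.167 = 88.974 kPa.
Normally consolidated clay, so the full stress increment lies on the virgin compression line:
S_c = C_c·H/(1+e₀)·log₁₀(σ'_f/σ'_0) = 0.2×2.8/(1+0.76)×log₁₀(88.974/38.807)
    = 0.31818 × 0.36035 = 0.1147 m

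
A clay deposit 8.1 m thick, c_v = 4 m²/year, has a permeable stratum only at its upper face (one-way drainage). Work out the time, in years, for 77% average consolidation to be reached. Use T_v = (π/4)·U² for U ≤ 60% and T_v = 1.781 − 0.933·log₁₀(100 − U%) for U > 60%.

Drainage path length: H_d = H = 8.1 m (single drainage).
U > 60%: T_v = 1.781 − 0.933·log₁₀(100 − 77) = 0.51051.
t = T_v·H_d²/c_v = 0.51051×8.1²/4 = 8.374 years.

t ≈ 8.37 years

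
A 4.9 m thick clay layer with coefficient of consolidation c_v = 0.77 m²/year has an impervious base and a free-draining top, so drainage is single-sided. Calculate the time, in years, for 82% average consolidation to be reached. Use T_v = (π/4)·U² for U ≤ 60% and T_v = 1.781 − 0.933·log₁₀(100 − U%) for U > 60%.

t ≈ 19 years

Drainage path length: H_d = H = 4.9 m (single drainage).
U > 60%: T_v = 1.781 − 0.933·log₁₀(100 − 82) = 0.60983.
t = T_v·H_d²/c_v = 0.60983×4.9²/0.77 = 19.02 years.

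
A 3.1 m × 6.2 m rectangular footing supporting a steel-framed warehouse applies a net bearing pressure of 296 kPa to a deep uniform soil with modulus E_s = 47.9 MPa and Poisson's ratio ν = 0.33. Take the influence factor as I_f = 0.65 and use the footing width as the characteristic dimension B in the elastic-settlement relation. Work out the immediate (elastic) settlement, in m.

Immediate (elastic) settlement: S_e = q·B·(1−ν²)/E_s · I_f.
E_s = 47.9 MPa = 47900 kPa.
S_e = 296 × 3.1 × (1 − 0.33²) / 47900 × 0.65
    = 296 × 3.1 × 0.8911 / 47900 × 0.65
    = 0.0111 m

S_e ≈ 0.0111 m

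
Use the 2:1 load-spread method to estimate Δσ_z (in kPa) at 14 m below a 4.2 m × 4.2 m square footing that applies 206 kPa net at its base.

Δσ_z ≈ 11 kPa

By the 2:1 method the load spreads at 1 horizontal : 2 vertical, so at depth z the loaded area has grown by z in each plan dimension:
Δσ = qBL/((B+z)(L+z)) = 206×4.2×4.2/((4.2+14)(4.2+14)) = 10.97 kPa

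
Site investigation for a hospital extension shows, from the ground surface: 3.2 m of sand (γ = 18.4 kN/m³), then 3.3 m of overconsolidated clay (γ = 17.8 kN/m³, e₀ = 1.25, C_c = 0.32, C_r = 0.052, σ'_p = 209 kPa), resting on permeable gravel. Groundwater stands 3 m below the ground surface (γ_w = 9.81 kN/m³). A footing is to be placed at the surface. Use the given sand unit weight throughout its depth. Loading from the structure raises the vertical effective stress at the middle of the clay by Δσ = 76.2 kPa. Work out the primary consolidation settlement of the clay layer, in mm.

S_c ≈ 24.4 mm

Mid-depth of clay below the ground surface: z = 3.2 + 3.3/2 = 4.85 m.
Total vertical stress at mid-clay: σ_v = 18.4×3.2 + 17.8×1.65 = 88.25 kPa.
Pore pressure: u = 9.81×(4.85 − 3) = 18.149 kPa.
Initial effective stress: σ'_0 = σ_v − u = 88.25 − 18.149 = 70.101 kPa.
Final effective stress: σ'_f = 70.101 + 76.2 = 146.3 kPa.
σ'_f = 146.3 ≤ σ'_p = 209 kPa, so the clay remains overconsolidated and only the recompression index applies:
S_c = C_r·H/(1+e₀)·log₁₀(σ'_f/σ'_0) = 0.052×3.3/2.25×log₁₀(146.3/70.101)
    = 0.076268 × 0.31952 = 0.02437 m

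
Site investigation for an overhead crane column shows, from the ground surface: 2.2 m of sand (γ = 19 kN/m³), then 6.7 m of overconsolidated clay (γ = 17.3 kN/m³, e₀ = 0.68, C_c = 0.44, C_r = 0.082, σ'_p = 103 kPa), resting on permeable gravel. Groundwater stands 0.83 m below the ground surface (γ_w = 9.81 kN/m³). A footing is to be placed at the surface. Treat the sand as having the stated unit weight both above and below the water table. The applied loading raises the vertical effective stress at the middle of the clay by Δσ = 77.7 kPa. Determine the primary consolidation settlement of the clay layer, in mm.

Mid-depth of clay below the ground surface: z = 2.2 + 6.7/2 = 5.55 m.
Total vertical stress at mid-clay: σ_v = 19×2.2 + 17.3×3.35 = 99.755 kPa.
Pore pressure: u = 9.81×(5.55 − 0.83) = 46.303 kPa.
Initial effective stress: σ'_0 = σ_v − u = 99.755 − 46.303 = 53.452 kPa.
Final effective stress: σ'_f = 53.452 + 77.7 = 131.15 kPa.
σ'_f = 131.15 > σ'_p = 103 kPa, so the stress path crosses the preconsolidation pressure — recompression up to σ'_p, then virgin compression beyond:
S_c = H/(1+e₀)·[C_r·log₁₀(σ'_p/σ'_0) + C_c·log₁₀(σ'_f/σ'_p)]
    = 6.7/1.68 × [0.082×log₁₀(103/53.452) + 0.44×log₁₀(131.15/103)]
    = 3.9881 × [0.02336 + 0.04617] = 0.2773 m

S_c ≈ 277 mm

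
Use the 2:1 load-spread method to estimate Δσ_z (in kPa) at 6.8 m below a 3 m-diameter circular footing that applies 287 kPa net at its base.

By the 2:1 method the load spreads at 1 horizontal : 2 vertical, so at depth z the loaded area has grown by z in each plan dimension:
Δσ ≈ qD²/(D+z)² = 287×3²/(3+6.8)² = 26.895 kPa

Δσ_z ≈ 26.9 kPa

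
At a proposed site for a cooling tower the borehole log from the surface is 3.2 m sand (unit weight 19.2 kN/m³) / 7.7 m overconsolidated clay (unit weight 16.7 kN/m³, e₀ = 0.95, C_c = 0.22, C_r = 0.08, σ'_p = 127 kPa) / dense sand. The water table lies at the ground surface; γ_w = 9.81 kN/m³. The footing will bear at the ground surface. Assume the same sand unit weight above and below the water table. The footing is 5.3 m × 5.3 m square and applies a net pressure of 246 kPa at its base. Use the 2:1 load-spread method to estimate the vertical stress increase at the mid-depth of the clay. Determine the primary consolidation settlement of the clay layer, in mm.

S_c ≈ 80.7 mm

Mid-depth of clay below the ground surface: z = 3.2 + 7.7/2 = 7.05 m.
Total vertical stress at mid-clay: σ_v = 19.2×3.2 + 16.7×3.85 = 125.73 kPa.
Pore pressure: u = 9.81×(7.05 − 0) = 69.16 kPa.
Initial effective stress: σ'_0 = σ_v − u = 125.73 − 69.16 = 56.57 kPa.
Stress increase at mid-clay by the 2:1 spreading method:
Δσ = qBL/((B+z)(L+z)) = 246×5.3×5.3/((5.3+7.05)(5.3+7.05)) = 45.306 kPa
Final effective stress: σ'_f = 56.57 + 45.306 = 101.88 kPa.
σ'_f = 101.88 ≤ σ'_p = 127 kPa, so the clay remains overconsolidated and only the recompression index applies:
S_c = C_r·H/(1+e₀)·log₁₀(σ'_f/σ'_0) = 0.08×7.7/1.95×log₁₀(101.88/56.57)
    = 0.3159 × 0.2555 = 0.08071 m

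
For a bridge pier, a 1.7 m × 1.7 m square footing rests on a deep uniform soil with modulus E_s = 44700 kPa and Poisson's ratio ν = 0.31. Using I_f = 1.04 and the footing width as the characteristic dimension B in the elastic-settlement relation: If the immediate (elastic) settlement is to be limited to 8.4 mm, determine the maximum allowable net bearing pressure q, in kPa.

q ≈ 235 kPa

S_e = q·B·(1−ν²)/E_s · I_f  ⇒  q = S_e·E_s / (B·(1−ν²)·I_f).
q = 0.0084 × 44700 / (1.7 × 0.9039 × 1.04) = 235 kPa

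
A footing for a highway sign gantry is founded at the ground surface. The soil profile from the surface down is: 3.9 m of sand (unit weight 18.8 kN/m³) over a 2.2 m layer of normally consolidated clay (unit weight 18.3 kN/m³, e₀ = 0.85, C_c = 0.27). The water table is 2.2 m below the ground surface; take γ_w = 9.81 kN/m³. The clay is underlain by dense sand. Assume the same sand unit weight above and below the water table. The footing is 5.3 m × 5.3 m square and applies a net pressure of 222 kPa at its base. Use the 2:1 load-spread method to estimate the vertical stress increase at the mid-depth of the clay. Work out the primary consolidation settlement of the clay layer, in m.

Mid-depth of clay below the ground surface: z = 3.9 + 2.2/2 = 5 m.
Total vertical stress at mid-clay: σ_v = 18.8×3.9 + 18.3×1.1 = 93.45 kPa.
Pore pressure: u = 9.81×(5 − 2.2) = 27.468 kPa.
Initial effective stress: σ'_0 = σ_v − u = 93.45 − 27.468 = 65.982 kPa.
Stress increase at mid-clay by the 2:1 spreading method:
Δσ = qBL/((B+z)(L+z)) = 222×5.3×5.3/((5.3+5)(5.3+5)) = 58.78 kPa
Final effective stress: σ'_f = σ'_0 + Δσ = 65.982 + 58.78 = 124.76 kPa.
Normally consolidated clay, so the full stress increment lies on the virgin compression line:
S_c = C_c·H/(1+e₀)·log₁₀(σ'_f/σ'_0) = 0.27×2.2/(1+0.85)×log₁₀(124.76/65.982)
    = 0.32108 × 0.27665 = 0.08883 m

S_c ≈ 0.0888 m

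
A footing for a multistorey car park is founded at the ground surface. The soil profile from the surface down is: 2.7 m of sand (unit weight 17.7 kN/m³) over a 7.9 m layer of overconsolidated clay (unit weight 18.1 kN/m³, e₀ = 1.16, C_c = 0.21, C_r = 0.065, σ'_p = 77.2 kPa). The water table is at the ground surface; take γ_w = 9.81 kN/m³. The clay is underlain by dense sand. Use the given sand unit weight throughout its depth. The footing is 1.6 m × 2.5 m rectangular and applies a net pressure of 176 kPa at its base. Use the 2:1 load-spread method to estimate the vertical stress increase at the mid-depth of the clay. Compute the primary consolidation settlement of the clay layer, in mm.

S_c ≈ 16.4 mm

Mid-depth of clay below the ground surface: z = 2.7 + 7.9/2 = 6.65 m.
Total vertical stress at mid-clay: σ_v = 17.7×2.7 + 18.1×3.95 = 119.28 kPa.
Pore pressure: u = 9.81×(6.65 − 0) = 65.237 kPa.
Initial effective stress: σ'_0 = σ_v − u = 119.28 − 65.237 = 54.043 kPa.
Stress increase at mid-clay by the 2:1 spreading method:
Δσ = qBL/((B+z)(L+z)) = 176×1.6×2.5/((1.6+6.65)(2.5+6.65)) = 9.326 kPa
Final effective stress: σ'_f = 54.043 + 9.326 = 63.369 kPa.
σ'_f = 63.369 ≤ σ'_p = 77.2 kPa, so the clay remains overconsolidated and only the recompression index applies:
S_c = C_r·H/(1+e₀)·log₁₀(σ'_f/σ'_0) = 0.065×7.9/2.16×log₁₀(63.369/54.043)
    = 0.23773 × 0.069137 = 0.01644 m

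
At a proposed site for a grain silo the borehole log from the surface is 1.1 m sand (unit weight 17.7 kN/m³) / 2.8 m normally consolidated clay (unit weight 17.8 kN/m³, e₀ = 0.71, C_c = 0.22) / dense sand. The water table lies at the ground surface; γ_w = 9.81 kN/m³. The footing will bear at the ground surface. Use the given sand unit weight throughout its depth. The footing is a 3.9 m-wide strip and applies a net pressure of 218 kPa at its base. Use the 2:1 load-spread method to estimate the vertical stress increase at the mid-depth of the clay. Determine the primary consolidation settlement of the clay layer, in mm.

S_c ≈ 319 mm

Mid-depth of clay below the ground surface: z = 1.1 + 2.8/2 = 2.5 m.
Total vertical stress at mid-clay: σ_v = 17.7×1.1 + 17.8×1.4 = 44.39 kPa.
Pore pressure: u = 9.81×(2.5 − 0) = 24.525 kPa.
Initial effective stress: σ'_0 = σ_v − u = 44.39 − 24.525 = 19.865 kPa.
Stress increase at mid-clay by the 2:1 spreading method:
Δσ = qB/(B+z) = 218×3.9/(3.9+2.5) = 132.84 kPa
Final effective stress: σ'_f = σ'_0 + Δσ = 19.865 + 132.84 = 152.71 kPa.
Normally consolidated clay, so the full stress increment lies on the virgin compression line:
S_c = C_c·H/(1+e₀)·log₁₀(σ'_f/σ'_0) = 0.22×2.8/(1+0.71)×log₁₀(152.71/19.865)
    = 0.36023 × 0.88578 = 0.3191 m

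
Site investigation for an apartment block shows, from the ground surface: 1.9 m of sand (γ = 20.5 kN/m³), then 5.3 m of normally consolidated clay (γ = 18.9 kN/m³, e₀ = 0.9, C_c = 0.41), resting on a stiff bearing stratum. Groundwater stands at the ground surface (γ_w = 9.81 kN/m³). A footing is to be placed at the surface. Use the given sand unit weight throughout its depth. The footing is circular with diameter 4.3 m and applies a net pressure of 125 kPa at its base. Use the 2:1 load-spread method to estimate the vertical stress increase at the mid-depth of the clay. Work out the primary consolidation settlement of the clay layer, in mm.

S_c ≈ 253 mm

Mid-depth of clay below the ground surface: z = 1.9 + 5.3/2 = 4.55 m.
Total vertical stress at mid-clay: σ_v = 20.5×1.9 + 18.9×2.65 = 89.035 kPa.
Pore pressure: u = 9.81×(4.55 − 0) = 44.636 kPa.
Initial effective stress: σ'_0 = σ_v − u = 89.035 − 44.636 = 44.399 kPa.
Stress increase at mid-clay by the 2:1 spreading method:
Δσ ≈ qD²/(D+z)² = 125×4.3²/(4.3+4.55)² = 29.509 kPa
Final effective stress: σ'_f = σ'_0 + Δσ = 44.399 + 29.509 = 73.908 kPa.
Normally consolidated clay, so the full stress increment lies on the virgin compression line:
S_c = C_c·H/(1+e₀)·log₁₀(σ'_f/σ'_0) = 0.41×5.3/(1+0.9)×log₁₀(73.908/44.399)
    = 1.1437 × 0.22132 = 0.2531 m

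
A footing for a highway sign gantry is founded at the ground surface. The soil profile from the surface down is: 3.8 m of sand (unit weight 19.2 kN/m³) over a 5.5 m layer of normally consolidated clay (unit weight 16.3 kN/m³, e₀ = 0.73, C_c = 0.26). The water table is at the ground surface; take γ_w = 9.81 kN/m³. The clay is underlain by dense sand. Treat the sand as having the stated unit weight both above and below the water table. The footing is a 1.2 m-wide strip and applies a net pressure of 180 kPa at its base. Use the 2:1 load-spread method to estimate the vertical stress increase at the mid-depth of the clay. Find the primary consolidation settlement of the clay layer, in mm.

S_c ≈ 150 mm

Mid-depth of clay below the ground surface: z = 3.8 + 5.5/2 = 6.55 m.
Total vertical stress at mid-clay: σ_v = 19.2×3.8 + 16.3×2.75 = 117.78 kPa.
Pore pressure: u = 9.81×(6.55 − 0) = 64.255 kPa.
Initial effective stress: σ'_0 = σ_v − u = 117.78 − 64.255 = 53.525 kPa.
Stress increase at mid-clay by the 2:1 spreading method:
Δσ = qB/(B+z) = 180×1.2/(1.2+6.55) = 27.871 kPa
Final effective stress: σ'_f = σ'_0 + Δσ = 53.525 + 27.871 = 81.396 kPa.
Normally consolidated clay, so the full stress increment lies on the virgin compression line:
S_c = C_c·H/(1+e₀)·log₁₀(σ'_f/σ'_0) = 0.26×5.5/(1+0.73)×log₁₀(81.396/53.525)
    = 0.82659 × 0.18205 = 0.1505 m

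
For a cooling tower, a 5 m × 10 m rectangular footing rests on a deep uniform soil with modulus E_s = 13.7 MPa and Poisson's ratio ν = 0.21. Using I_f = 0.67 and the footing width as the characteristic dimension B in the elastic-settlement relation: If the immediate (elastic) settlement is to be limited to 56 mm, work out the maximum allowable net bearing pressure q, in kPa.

E_s = 13.7 MPa = 13700 kPa.
S_e = q·B·(1−ν²)/E_s · I_f  ⇒  q = S_e·E_s / (B·(1−ν²)·I_f).
q = 0.056 × 13700 / (5 × 0.9559 × 0.67) = 239.6 kPa

q ≈ 240 kPa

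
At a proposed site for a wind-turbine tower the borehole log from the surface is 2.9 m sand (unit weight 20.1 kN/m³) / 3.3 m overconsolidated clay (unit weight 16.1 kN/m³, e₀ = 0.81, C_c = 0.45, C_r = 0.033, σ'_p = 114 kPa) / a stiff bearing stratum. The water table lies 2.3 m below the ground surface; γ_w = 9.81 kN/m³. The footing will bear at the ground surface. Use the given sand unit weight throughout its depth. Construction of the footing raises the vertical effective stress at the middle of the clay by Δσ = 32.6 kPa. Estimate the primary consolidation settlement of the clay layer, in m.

Mid-depth of clay below the ground surface: z = 2.9 + 3.3/2 = 4.55 m.
Total vertical stress at mid-clay: σ_v = 20.1×2.9 + 16.1×1.65 = 84.855 kPa.
Pore pressure: u = 9.81×(4.55 − 2.3) = 22.073 kPa.
Initial effective stress: σ'_0 = σ_v − u = 84.855 − 22.073 = 62.782 kPa.
Final effective stress: σ'_f = 62.782 + 32.6 = 95.382 kPa.
σ'_f = 95.382 ≤ σ'_p = 114 kPa, so the clay remains overconsolidated and only the recompression index applies:
S_c = C_r·H/(1+e₀)·log₁₀(σ'_f/σ'_0) = 0.033×3.3/1.81×log₁₀(95.382/62.782)
    = 0.060166 × 0.18163 = 0.01093 m

S_c ≈ 0.0109 m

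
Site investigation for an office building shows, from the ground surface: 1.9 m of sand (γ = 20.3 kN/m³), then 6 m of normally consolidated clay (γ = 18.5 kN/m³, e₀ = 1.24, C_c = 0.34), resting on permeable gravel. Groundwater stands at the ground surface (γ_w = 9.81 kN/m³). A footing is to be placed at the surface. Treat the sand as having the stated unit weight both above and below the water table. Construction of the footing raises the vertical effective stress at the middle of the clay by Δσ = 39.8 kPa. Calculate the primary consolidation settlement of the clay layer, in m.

Mid-depth of clay below the ground surface: z = 1.9 + 6/2 = 4.9 m.
Total vertical stress at mid-clay: σ_v = 20.3×1.9 + 18.5×3 = 94.07 kPa.
Pore pressure: u = 9.81×(4.9 − 0) = 48.069 kPa.
Initial effective stress: σ'_0 = σ_v − u = 94.07 − 48.069 = 46.001 kPa.
Final effective stress: σ'_f = σ'_0 + Δσ = 46.001 + 39.8 = 85.801 kPa.
Normally consolidated clay, so the full stress increment lies on the virgin compression line:
S_c = C_c·H/(1+e₀)·log₁₀(σ'_f/σ'_0) = 0.34×6/(1+1.24)×log₁₀(85.801/46.001)
    = 0.91071 × 0.27073 = 0.2466 m

S_c ≈ 0.247 m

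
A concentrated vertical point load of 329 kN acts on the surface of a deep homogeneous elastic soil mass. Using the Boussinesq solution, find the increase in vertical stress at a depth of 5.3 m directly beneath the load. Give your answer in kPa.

Δσ_z ≈ 5.59 kPa

Boussinesq vertical stress below a point load on an elastic half-space:
Δσ_z = 3P/(2πz²) · [1 + (r/z)²]^(−5/2)
r/z = 0/5.3 = 0; [1+(r/z)²]^(−5/2) = 1.
Δσ_z = 3×329/(2π×5.3²) × 1 = 5.5922 × 1 = 5.592 kPa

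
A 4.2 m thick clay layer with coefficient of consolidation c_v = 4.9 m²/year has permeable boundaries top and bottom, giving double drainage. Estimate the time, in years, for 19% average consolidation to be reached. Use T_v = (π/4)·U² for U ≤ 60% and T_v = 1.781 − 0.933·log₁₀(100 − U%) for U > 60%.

t ≈ 0.0255 years

Drainage path length: H_d = H/2 = 2.1 m (double drainage).
U ≤ 60%: T_v = (π/4)·U² = (π/4)×0.19² = 0.028353.
t = T_v·H_d²/c_v = 0.028353×2.1²/4.9 = 0.02552 years.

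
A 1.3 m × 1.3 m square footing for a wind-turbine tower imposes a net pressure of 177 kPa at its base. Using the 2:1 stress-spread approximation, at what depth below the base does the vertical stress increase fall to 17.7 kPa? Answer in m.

2:1 spreading — at depth z the loaded area has grown by z in each plan dimension:
qB²/(B+z)² = Δσ_z ⇒ z = B(√(q/Δσ_z) − 1) = 1.3×(√(177/17.7) − 1) = 2.811 m

z ≈ 2.81 m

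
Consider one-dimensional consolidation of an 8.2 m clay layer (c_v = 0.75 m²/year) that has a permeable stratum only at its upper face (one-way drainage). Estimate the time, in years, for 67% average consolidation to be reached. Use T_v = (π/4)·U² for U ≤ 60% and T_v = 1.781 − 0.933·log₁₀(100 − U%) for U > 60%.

t ≈ 32.7 years

Drainage path length: H_d = H = 8.2 m (single drainage).
U > 60%: T_v = 1.781 − 0.933·log₁₀(100 − 67) = 0.36423.
t = T_v·H_d²/c_v = 0.36423×8.2²/0.75 = 32.65 years.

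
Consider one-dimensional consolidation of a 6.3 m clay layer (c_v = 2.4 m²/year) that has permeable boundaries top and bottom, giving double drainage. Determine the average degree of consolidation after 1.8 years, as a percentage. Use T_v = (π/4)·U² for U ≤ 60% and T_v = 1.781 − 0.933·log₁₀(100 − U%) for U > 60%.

Drainage path length: H_d = H/2 = 3.15 m (double drainage).
T_v = c_v·t/H_d² = 2.4×1.8/3.15² = 0.43537.
T_v = 0.43537 corresponds to the U > 60% branch:
U = 1 − 10^((1.781 − T_v)/0.933)/100 = 0.7231

U ≈ 72.3 %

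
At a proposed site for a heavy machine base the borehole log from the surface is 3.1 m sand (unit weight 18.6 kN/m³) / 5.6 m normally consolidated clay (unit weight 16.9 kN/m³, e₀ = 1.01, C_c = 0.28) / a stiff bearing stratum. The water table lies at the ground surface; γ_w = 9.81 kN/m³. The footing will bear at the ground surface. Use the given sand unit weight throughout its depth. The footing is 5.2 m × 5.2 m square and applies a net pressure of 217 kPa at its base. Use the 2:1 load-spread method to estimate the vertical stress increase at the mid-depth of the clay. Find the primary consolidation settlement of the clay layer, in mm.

S_c ≈ 237 mm

Mid-depth of clay below the ground surface: z = 3.1 + 5.6/2 = 5.9 m.
Total vertical stress at mid-clay: σ_v = 18.6×3.1 + 16.9×2.8 = 104.98 kPa.
Pore pressure: u = 9.81×(5.9 − 0) = 57.879 kPa.
Initial effective stress: σ'_0 = σ_v − u = 104.98 − 57.879 = 47.101 kPa.
Stress increase at mid-clay by the 2:1 spreading method:
Δσ = qBL/((B+z)(L+z)) = 217×5.2×5.2/((5.2+5.9)(5.2+5.9)) = 47.623 kPa
Final effective stress: σ'_f = σ'_0 + Δσ = 47.101 + 47.623 = 94.724 kPa.
Normally consolidated clay, so the full stress increment lies on the virgin compression line:
S_c = C_c·H/(1+e₀)·log₁₀(σ'_f/σ'_0) = 0.28×5.6/(1+1.01)×log₁₀(94.724/47.101)
    = 0.7801 × 0.30343 = 0.2367 m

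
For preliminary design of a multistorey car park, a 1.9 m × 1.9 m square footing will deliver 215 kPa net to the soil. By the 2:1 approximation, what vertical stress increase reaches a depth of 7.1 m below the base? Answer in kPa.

Δσ_z ≈ 9.58 kPa

By the 2:1 method the load spreads at 1 horizontal : 2 vertical, so at depth z the loaded area has grown by z in each plan dimension:
Δσ = qBL/((B+z)(L+z)) = 215×1.9×1.9/((1.9+7.1)(1.9+7.1)) = 9.5821 kPa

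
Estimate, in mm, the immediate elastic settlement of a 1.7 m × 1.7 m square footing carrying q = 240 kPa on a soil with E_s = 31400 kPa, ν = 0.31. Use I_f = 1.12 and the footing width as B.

Immediate (elastic) settlement: S_e = q·B·(1−ν²)/E_s · I_f.
S_e = 240 × 1.7 × (1 − 0.31²) / 31400 × 1.12
    = 240 × 1.7 × 0.9039 / 31400 × 1.12
    = 0.01315 m = 13.15 mm

S_e ≈ 13.2 mm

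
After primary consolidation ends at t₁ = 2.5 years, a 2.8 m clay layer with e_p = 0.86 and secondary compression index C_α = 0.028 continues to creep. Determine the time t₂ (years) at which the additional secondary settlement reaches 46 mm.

t₂ ≈ 30.9 years

S_s = C_α·H/(1+e_p)·log₁₀(t₂/t₁) ⇒ log₁₀(t₂/t₁) = S_s·(1+e_p)/(C_α·H).
log₁₀(t₂/t₁) = 0.046 × (1+0.86) / (0.028×2.8) = 1.091
t₂ = t₁ × 10^1.091 = 2.5 × 12.34 = 30.85 years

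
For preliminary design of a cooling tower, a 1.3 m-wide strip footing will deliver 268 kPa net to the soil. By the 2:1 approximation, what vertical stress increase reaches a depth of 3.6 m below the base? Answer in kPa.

By the 2:1 method the load spreads at 1 horizontal : 2 vertical, so at depth z the loaded area has grown by z in each plan dimension:
Δσ = qB/(B+z) = 268×1.3/(1.3+3.6) = 71.102 kPa

Δσ_z ≈ 71.1 kPa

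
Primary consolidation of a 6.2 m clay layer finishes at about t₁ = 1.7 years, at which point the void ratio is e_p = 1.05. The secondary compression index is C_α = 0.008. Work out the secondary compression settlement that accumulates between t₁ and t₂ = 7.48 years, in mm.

S_s ≈ 15.6 mm

Secondary compression: S_s = C_α·H/(1+e_p)·log₁₀(t₂/t₁)
S_s = 0.008×6.2/(1+1.05)×log₁₀(7.48/1.7)
    = 0.0242 × 0.6435 = 0.01557 m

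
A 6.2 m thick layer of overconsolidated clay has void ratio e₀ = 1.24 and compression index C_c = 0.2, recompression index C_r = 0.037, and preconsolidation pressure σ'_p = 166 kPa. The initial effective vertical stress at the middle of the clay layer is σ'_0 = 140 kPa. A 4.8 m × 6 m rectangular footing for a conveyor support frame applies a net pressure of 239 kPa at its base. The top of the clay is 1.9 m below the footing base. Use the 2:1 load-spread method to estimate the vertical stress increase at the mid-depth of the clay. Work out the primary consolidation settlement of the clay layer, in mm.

Mid-depth of clay below the footing base: z = 1.9 + 6.2/2 = 5 m.
Stress increase at mid-clay by the 2:1 spreading method:
Δσ = qBL/((B+z)(L+z)) = 239×4.8×6/((4.8+5)(6+5)) = 63.852 kPa
Final effective stress: σ'_f = 140 + 63.852 = 203.85 kPa.
σ'_f = 203.85 > σ'_p = 166 kPa, so the stress path crosses the preconsolidation pressure — recompression up to σ'_p, then virgin compression beyond:
S_c = H/(1+e₀)·[C_r·log₁₀(σ'_p/σ'_0) + C_c·log₁₀(σ'_f/σ'_p)]
    = 6.2/2.24 × [0.037×log₁₀(166/140) + 0.2×log₁₀(203.85/166)]
    = 2.7679 × [0.0027373 + 0.017841] = 0.05696 m

S_c ≈ 57 mm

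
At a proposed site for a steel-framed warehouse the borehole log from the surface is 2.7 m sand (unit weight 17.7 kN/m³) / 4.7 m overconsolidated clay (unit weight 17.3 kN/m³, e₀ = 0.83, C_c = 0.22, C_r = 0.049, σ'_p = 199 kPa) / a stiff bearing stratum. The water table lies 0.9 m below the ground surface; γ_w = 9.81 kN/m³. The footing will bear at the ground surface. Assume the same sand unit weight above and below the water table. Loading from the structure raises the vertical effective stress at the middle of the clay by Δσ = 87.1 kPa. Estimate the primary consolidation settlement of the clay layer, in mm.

S_c ≈ 56.8 mm

Mid-depth of clay below the ground surface: z = 2.7 + 4.7/2 = 5.05 m.
Total vertical stress at mid-clay: σ_v = 17.7×2.7 + 17.3×2.35 = 88.445 kPa.
Pore pressure: u = 9.81×(5.05 − 0.9) = 40.712 kPa.
Initial effective stress: σ'_0 = σ_v − u = 88.445 − 40.712 = 47.733 kPa.
Final effective stress: σ'_f = 47.733 + 87.1 = 134.83 kPa.
σ'_f = 134.83 ≤ σ'_p = 199 kPa, so the clay remains overconsolidated and only the recompression index applies:
S_c = C_r·H/(1+e₀)·log₁₀(σ'_f/σ'_0) = 0.049×4.7/1.83×log₁₀(134.83/47.733)
    = 0.12585 × 0.45097 = 0.05675 m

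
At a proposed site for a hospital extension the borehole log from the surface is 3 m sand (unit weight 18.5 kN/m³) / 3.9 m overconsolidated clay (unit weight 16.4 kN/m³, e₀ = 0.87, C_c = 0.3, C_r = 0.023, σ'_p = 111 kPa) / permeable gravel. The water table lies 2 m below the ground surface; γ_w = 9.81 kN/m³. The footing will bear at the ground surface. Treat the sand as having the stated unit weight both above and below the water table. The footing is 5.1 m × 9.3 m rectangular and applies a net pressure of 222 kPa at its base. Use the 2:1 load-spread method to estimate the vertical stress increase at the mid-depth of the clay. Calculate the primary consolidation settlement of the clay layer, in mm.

S_c ≈ 60.5 mm

Mid-depth of clay below the ground surface: z = 3 + 3.9/2 = 4.95 m.
Total vertical stress at mid-clay: σ_v = 18.5×3 + 16.4×1.95 = 87.48 kPa.
Pore pressure: u = 9.81×(4.95 − 2) = 28.94 kPa.
Initial effective stress: σ'_0 = σ_v − u = 87.48 − 28.94 = 58.54 kPa.
Stress increase at mid-clay by the 2:1 spreading method:
Δσ = qBL/((B+z)(L+z)) = 222×5.1×9.3/((5.1+4.95)(9.3+4.95)) = 73.523 kPa
Final effective stress: σ'_f = 58.54 + 73.523 = 132.06 kPa.
σ'_f = 132.06 > σ'_p = 111 kPa, so the stress path crosses the preconsolidation pressure — recompression up to σ'_p, then virgin compression beyond:
S_c = H/(1+e₀)·[C_r·log₁₀(σ'_p/σ'_0) + C_c·log₁₀(σ'_f/σ'_p)]
    = 3.9/1.87 × [0.023×log₁₀(111/58.54) + 0.3×log₁₀(132.06/111)]
    = 2.0856 × [0.006391 + 0.022634] = 0.06053 m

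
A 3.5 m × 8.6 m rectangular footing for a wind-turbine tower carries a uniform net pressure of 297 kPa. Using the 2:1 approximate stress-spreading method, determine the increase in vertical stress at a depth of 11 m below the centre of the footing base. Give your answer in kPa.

By the 2:1 method the load spreads at 1 horizontal : 2 vertical, so at depth z the loaded area has grown by z in each plan dimension:
Δσ = qBL/((B+z)(L+z)) = 297×3.5×8.6/((3.5+11)(8.6+11)) = 31.456 kPa

Δσ_z ≈ 31.5 kPa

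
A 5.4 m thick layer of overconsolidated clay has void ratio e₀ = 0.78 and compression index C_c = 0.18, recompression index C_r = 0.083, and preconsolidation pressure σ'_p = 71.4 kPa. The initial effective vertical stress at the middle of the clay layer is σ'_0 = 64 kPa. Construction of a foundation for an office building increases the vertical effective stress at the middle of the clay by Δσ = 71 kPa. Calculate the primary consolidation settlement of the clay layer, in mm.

Final effective stress: σ'_f = 64 + 71 = 135 kPa.
σ'_f = 135 > σ'_p = 71.4 kPa, so the stress path crosses the preconsolidation pressure — recompression up to σ'_p, then virgin compression beyond:
S_c = H/(1+e₀)·[C_r·log₁₀(σ'_p/σ'_0) + C_c·log₁₀(σ'_f/σ'_p)]
    = 5.4/1.78 × [0.083×log₁₀(71.4/64) + 0.18×log₁₀(135/71.4)]
    = 3.0337 × [0.003944 + 0.049794] = 0.163 m

S_c ≈ 163 mm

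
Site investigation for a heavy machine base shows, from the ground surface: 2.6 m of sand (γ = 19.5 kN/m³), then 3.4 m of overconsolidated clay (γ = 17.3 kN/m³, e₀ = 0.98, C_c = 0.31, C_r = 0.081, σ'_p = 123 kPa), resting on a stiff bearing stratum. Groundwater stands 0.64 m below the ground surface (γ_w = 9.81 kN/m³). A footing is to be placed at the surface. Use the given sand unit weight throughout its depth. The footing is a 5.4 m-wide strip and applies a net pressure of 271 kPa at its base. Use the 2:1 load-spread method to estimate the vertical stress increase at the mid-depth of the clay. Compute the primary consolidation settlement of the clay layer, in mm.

Mid-depth of clay below the ground surface: z = 2.6 + 3.4/2 = 4.3 m.
Total vertical stress at mid-clay: σ_v = 19.5×2.6 + 17.3×1.7 = 80.11 kPa.
Pore pressure: u = 9.81×(4.3 − 0.64) = 35.905 kPa.
Initial effective stress: σ'_0 = σ_v − u = 80.11 − 35.905 = 44.205 kPa.
Stress increase at mid-clay by the 2:1 spreading method:
Δσ = qB/(B+z) = 271×5.4/(5.4+4.3) = 150.87 kPa
Final effective stress: σ'_f = 44.205 + 150.87 = 195.07 kPa.
σ'_f = 195.07 > σ'_p = 123 kPa, so the stress path crosses the preconsolidation pressure — recompression up to σ'_p, then virgin compression beyond:
S_c = H/(1+e₀)·[C_r·log₁₀(σ'_p/σ'_0) + C_c·log₁₀(σ'_f/σ'_p)]
    = 3.4/1.98 × [0.081×log₁₀(123/44.205) + 0.31×log₁₀(195.07/123)]
    = 1.7172 × [0.035999 + 0.062088] = 0.1684 m

S_c ≈ 168 mm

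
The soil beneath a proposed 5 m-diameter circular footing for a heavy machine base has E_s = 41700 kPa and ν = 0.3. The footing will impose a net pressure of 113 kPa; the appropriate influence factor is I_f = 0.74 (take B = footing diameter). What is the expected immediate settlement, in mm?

S_e ≈ 9.12 mm

Immediate (elastic) settlement: S_e = q·B·(1−ν²)/E_s · I_f.
S_e = 113 × 5 × (1 − 0.3²) / 41700 × 0.74
    = 113 × 5 × 0.91 / 41700 × 0.74
    = 0.009124 m = 9.124 mm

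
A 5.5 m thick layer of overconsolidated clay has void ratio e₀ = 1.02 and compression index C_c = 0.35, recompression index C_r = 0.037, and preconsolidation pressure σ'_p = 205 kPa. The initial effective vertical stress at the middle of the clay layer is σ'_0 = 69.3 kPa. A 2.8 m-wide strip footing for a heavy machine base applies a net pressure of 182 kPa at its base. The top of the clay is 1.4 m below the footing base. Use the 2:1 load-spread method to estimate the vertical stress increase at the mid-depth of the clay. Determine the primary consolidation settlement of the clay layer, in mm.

S_c ≈ 31.6 mm

Mid-depth of clay below the footing base: z = 1.4 + 5.5/2 = 4.15 m.
Stress increase at mid-clay by the 2:1 spreading method:
Δσ = qB/(B+z) = 182×2.8/(2.8+4.15) = 73.324 kPa
Final effective stress: σ'_f = 69.3 + 73.324 = 142.62 kPa.
σ'_f = 142.62 ≤ σ'_p = 205 kPa, so the clay remains overconsolidated and only the recompression index applies:
S_c = C_r·H/(1+e₀)·log₁₀(σ'_f/σ'_0) = 0.037×5.5/2.02×log₁₀(142.62/69.3)
    = 0.10074 × 0.31345 = 0.03158 m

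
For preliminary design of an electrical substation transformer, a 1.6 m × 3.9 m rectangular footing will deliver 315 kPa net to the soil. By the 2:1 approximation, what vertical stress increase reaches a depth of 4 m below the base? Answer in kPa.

By the 2:1 method the load spreads at 1 horizontal : 2 vertical, so at depth z the loaded area has grown by z in each plan dimension:
Δσ = qBL/((B+z)(L+z)) = 315×1.6×3.9/((1.6+4)(3.9+4)) = 44.43 kPa

Δσ_z ≈ 44.4 kPa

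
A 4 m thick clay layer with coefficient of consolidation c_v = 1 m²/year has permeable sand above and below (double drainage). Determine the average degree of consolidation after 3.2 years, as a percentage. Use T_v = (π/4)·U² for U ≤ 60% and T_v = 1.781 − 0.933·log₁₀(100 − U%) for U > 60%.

Drainage path length: H_d = H/2 = 2 m (double drainage).
T_v = c_v·t/H_d² = 1×3.2/2² = 0.8.
T_v = 0.8 corresponds to the U > 60% branch:
U = 1 − 10^((1.781 − T_v)/0.933)/100 = 0.8874

U ≈ 88.7 %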